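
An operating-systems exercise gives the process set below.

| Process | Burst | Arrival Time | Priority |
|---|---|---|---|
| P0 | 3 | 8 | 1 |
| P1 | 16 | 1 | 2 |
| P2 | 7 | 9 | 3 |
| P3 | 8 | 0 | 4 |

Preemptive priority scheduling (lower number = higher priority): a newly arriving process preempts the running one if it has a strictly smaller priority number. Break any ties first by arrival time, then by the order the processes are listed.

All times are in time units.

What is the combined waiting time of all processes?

Schedule: | P3 0-1 | P1 1-8 | P0 8-11 | P1 11-20 | P2 20-27 | P3 27-34 |
Completion: P0=11  P1=20  P2=27  P3=34
Turnaround (C−A): P0=3  P1=19  P2=18  P3=34
Waiting = turnaround − burst: P0=0, P1=3, P2=11, P3=26
Total waiting = 0 + 3 + 11 + 26 = 40

40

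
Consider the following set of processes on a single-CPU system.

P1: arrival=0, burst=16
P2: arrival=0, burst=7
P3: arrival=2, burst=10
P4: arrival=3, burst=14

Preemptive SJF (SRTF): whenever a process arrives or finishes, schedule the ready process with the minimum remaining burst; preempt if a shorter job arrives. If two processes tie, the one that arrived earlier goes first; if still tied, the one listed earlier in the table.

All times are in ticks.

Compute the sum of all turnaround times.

97

Schedule: | P2 0-7 | P3 7-17 | P4 17-31 | P1 31-47 |
Completion: P1=47  P2=7  P3=17  P4=31
Turnaround = completion − arrival: P1=47, P2=7, P3=15, P4=28
Total turnaround = 47 + 7 + 15 + 28 = 97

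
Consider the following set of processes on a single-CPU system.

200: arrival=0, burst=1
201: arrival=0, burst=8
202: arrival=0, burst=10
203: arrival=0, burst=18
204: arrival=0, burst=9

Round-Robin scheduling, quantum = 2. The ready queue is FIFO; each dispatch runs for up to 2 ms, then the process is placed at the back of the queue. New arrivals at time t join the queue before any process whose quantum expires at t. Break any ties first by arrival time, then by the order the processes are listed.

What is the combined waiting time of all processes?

Timeline: | 200 0-1 | 201 1-3 | 202 3-5 | 203 5-7 | 204 7-9 | 201 9-11 | 202 11-13 | 203 13-15 | 204 15-17 | 201 17-19 | 202 19-21 | 203 21-23 | 204 23-25 | 201 25-27 | 202 27-29 | 203 29-31 | 204 31-33 | 202 33-35 | 203 35-37 | 204 37-38 | 203 38-46 |
Completion: 200=1  201=27  202=35  203=46  204=38
Turnaround (C−A): 200=1  201=27  202=35  203=46  204=38
Waiting = turnaround − burst: 200=0, 201=19, 202=25, 203=28, 204=29
Total waiting = 0 + 19 + 25 + 28 + 29 = 101

101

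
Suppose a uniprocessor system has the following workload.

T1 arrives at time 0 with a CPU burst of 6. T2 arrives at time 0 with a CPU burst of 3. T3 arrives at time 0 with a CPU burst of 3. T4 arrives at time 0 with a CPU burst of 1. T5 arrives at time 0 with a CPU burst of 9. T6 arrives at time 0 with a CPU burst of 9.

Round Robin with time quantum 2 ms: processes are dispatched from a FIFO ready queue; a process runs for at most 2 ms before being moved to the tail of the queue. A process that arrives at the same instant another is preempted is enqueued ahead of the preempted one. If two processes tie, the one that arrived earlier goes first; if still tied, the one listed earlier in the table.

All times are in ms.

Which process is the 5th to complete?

Timeline: | T1 0-2 | T2 2-4 | T3 4-6 | T4 6-7 | T5 7-9 | T6 9-11 | T1 11-13 | T2 13-14 | T3 14-15 | T5 15-17 | T6 17-19 | T1 19-21 | T5 21-23 | T6 23-25 | T5 25-27 | T6 27-29 | T5 29-30 | T6 30-31 |
Completion: T1=21  T2=14  T3=15  T4=7  T5=30  T6=31
Finish order: T4 → T2 → T3 → T1 → T5 → T6

T5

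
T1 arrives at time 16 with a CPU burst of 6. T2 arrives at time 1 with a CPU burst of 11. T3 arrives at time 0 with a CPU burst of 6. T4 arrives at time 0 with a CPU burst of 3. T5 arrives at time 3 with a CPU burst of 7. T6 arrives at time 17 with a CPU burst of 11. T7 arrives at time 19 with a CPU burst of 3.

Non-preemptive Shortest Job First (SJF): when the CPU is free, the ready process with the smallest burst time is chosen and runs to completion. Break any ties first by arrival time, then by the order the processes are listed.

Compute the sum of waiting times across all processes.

Schedule: | T4 0-3 | T3 3-9 | T5 9-16 | T1 16-22 | T7 22-25 | T2 25-36 | T6 36-47 |
Completion: T1=22  T2=36  T3=9  T4=3  T5=16  T6=47  T7=25
Turnaround (C−A): T1=6  T2=35  T3=9  T4=3  T5=13  T6=30  T7=6
Waiting = turnaround − burst: T1=0, T2=24, T3=3, T4=0, T5=6, T6=19, T7=3
Total waiting = 0 + 24 + 3 + 0 + 6 + 19 + 3 = 55

55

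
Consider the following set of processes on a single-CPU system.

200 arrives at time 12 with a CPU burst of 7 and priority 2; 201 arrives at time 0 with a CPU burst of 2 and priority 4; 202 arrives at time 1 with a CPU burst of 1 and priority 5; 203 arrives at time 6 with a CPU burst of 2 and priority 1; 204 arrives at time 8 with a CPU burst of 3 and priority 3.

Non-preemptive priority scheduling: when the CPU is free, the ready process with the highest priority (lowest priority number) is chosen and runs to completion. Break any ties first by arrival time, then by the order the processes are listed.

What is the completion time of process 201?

2

Gantt: | 201 0-2 | 202 2-3 | idle 3-6 | 203 6-8 | 204 8-11 | idle 11-12 | 200 12-19 |
Completion: 200=19  201=2  202=3  203=8  204=11
Turnaround (C−A): 200=7  201=2  202=2  203=2  204=3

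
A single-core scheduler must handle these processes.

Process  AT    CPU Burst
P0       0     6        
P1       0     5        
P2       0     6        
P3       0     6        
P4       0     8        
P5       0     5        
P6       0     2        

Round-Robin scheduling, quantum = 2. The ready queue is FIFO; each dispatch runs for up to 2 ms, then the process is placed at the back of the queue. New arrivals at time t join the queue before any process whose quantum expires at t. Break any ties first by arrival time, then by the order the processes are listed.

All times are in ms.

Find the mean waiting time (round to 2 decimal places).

Schedule: | P0 0-2 | P1 2-4 | P2 4-6 | P3 6-8 | P4 8-10 | P5 10-12 | P6 12-14 | P0 14-16 | P1 16-18 | P2 18-20 | P3 20-22 | P4 22-24 | P5 24-26 | P0 26-28 | P1 28-29 | P2 29-31 | P3 31-33 | P4 33-35 | P5 35-36 | P4 36-38 |
Completion: P0=28  P1=29  P2=31  P3=33  P4=38  P5=36  P6=14
Turnaround (C−A): P0=28  P1=29  P2=31  P3=33  P4=38  P5=36  P6=14
Waiting times: P0=22, P1=24, P2=25, P3=27, P4=30, P5=31, P6=12
Average waiting = (22+24+25+27+30+31+12) / 7 = 171/7 = 24.43

24.43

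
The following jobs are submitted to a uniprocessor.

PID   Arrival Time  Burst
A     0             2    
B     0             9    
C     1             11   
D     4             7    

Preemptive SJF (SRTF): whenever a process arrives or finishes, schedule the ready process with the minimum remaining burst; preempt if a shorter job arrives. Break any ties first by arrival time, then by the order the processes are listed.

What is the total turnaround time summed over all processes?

Gantt: | A 0-2 | B 2-11 | D 11-18 | C 18-29 |
Completion: A=2  B=11  C=29  D=18
Turnaround = completion − arrival: A=2, B=11, C=28, D=14
Total turnaround = 2 + 11 + 28 + 14 = 55

55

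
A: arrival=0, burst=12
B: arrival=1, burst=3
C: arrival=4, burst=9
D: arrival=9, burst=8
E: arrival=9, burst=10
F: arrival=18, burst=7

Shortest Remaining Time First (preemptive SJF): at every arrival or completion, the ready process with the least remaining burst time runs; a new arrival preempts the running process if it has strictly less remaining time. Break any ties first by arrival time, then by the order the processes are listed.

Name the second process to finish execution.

Timeline: | A 0-1 | B 1-4 | C 4-13 | D 13-21 | F 21-28 | E 28-38 | A 38-49 |
Completion: A=49  B=4  C=13  D=21  E=38  F=28
Finish order: B → C → D → F → E → A

C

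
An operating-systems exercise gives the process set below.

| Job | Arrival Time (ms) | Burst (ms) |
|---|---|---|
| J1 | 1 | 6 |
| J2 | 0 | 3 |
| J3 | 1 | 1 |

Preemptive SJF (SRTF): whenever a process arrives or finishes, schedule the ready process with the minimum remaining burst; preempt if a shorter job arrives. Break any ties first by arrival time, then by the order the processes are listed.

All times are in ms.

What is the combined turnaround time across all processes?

14

Schedule: | J2 0-1 | J3 1-2 | J2 2-4 | J1 4-10 |
Completion: J1=10  J2=4  J3=2
Turnaround (C−A): J1=9  J2=4  J3=1
Turnaround = completion − arrival: J1=9, J2=4, J3=1
Total turnaround = 9 + 4 + 1 = 14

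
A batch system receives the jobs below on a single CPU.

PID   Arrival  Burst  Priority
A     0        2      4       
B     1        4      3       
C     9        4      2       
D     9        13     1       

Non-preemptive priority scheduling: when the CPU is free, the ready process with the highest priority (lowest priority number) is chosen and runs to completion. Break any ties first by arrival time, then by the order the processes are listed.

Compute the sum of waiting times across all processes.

14

Gantt: | A 0-2 | B 2-6 | idle 6-9 | D 9-22 | C 22-26 |
Completion: A=2  B=6  C=26  D=22
Turnaround (C−A): A=2  B=5  C=17  D=13
Waiting = turnaround − burst: A=0, B=1, C=13, D=0
Total waiting = 0 + 1 + 13 + 0 = 14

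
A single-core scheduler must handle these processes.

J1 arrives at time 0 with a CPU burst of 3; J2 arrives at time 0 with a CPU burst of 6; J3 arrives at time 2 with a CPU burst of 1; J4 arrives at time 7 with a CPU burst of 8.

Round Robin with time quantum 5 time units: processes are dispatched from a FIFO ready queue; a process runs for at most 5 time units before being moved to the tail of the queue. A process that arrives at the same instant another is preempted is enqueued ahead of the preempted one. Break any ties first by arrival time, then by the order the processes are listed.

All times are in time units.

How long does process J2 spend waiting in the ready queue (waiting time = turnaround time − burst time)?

Schedule: | J1 0-3 | J2 3-8 | J3 8-9 | J4 9-14 | J2 14-15 | J4 15-18 |
Completion: J1=3  J2=15  J3=9  J4=18
Waiting(J2) = turnaround − burst = 15 − 6 = 9

9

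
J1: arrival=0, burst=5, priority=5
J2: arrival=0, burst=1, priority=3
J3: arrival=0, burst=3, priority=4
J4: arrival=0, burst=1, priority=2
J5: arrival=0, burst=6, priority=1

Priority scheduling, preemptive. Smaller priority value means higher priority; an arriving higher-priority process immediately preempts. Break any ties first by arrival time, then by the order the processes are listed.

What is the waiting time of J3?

Schedule: | J5 0-6 | J4 6-7 | J2 7-8 | J3 8-11 | J1 11-16 |
Completion: J1=16  J2=8  J3=11  J4=7  J5=6
Turnaround (C−A): J1=16  J2=8  J3=11  J4=7  J5=6
Waiting(J3) = turnaround − burst = 11 − 3 = 8

8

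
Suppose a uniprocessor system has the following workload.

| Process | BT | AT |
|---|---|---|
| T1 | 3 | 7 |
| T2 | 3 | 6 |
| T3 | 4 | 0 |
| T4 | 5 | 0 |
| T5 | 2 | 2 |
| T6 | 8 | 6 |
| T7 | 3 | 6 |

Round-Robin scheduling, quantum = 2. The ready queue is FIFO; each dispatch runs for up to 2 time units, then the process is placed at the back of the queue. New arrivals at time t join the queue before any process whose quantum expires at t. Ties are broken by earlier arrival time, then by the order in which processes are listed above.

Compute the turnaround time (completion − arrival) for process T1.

17

Timeline: | T3 0-2 | T4 2-4 | T5 4-6 | T3 6-8 | T4 8-10 | T2 10-12 | T6 12-14 | T7 14-16 | T1 16-18 | T4 18-19 | T2 19-20 | T6 20-22 | T7 22-23 | T1 23-24 | T6 24-28 |
Completion: T1=24  T2=20  T3=8  T4=19  T5=6  T6=28  T7=23
Turnaround (C−A): T1=17  T2=14  T3=8  T4=19  T5=4  T6=22  T7=17
Turnaround(T1) = completion − arrival = 24 − 7 = 17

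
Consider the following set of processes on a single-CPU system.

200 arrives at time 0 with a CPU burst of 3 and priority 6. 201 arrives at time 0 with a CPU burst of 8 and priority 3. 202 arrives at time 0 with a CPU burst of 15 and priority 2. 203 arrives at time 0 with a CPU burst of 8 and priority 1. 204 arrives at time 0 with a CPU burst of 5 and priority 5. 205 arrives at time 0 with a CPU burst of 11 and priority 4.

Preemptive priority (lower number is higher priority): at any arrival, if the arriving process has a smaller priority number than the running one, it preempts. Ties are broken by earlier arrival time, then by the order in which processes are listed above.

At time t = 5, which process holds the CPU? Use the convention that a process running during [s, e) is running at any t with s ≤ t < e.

Timeline: | 203 0-8 | 202 8-23 | 201 23-31 | 205 31-42 | 204 42-47 | 200 47-50 |
Completion: 200=50  201=31  202=23  203=8  204=47  205=42
Turnaround (C−A): 200=50  201=31  202=23  203=8  204=47  205=42

203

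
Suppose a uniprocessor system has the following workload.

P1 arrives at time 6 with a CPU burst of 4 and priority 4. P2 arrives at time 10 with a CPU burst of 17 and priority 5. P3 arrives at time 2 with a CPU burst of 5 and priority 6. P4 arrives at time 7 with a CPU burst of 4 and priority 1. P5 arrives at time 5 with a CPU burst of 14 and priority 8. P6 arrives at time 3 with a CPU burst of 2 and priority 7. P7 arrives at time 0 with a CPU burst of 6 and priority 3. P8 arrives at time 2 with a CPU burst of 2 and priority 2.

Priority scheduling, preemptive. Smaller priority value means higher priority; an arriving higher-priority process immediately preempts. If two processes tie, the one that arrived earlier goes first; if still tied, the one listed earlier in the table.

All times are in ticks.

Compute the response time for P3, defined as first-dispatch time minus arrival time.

31

Timeline: | P7 0-2 | P8 2-4 | P7 4-7 | P4 7-11 | P7 11-12 | P1 12-16 | P2 16-33 | P3 33-38 | P6 38-40 | P5 40-54 |
Completion: P1=16  P2=33  P3=38  P4=11  P5=54  P6=40  P7=12  P8=4
Turnaround (C−A): P1=10  P2=23  P3=36  P4=4  P5=49  P6=37  P7=12  P8=2
Response(P3) = first start − arrival = 33 − 2 = 31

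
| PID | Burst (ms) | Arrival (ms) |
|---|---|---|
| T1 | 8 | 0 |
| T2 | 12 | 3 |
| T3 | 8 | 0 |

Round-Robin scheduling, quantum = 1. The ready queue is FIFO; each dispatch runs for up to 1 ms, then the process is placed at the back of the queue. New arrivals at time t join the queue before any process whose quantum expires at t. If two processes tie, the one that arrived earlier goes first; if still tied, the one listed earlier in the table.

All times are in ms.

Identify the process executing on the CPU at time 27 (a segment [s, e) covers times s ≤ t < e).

T2

Gantt: | T1 0-1 | T3 1-2 | T1 2-3 | T3 3-4 | T2 4-5 | T1 5-6 | T3 6-7 | T2 7-8 | T1 8-9 | T3 9-10 | T2 10-11 | T1 11-12 | T3 12-13 | T2 13-14 | T1 14-15 | T3 15-16 | T2 16-17 | T1 17-18 | T3 18-19 | T2 19-20 | T1 20-21 | T3 21-22 | T2 22-28 |
Completion: T1=21  T2=28  T3=22
Turnaround (C−A): T1=21  T2=25  T3=22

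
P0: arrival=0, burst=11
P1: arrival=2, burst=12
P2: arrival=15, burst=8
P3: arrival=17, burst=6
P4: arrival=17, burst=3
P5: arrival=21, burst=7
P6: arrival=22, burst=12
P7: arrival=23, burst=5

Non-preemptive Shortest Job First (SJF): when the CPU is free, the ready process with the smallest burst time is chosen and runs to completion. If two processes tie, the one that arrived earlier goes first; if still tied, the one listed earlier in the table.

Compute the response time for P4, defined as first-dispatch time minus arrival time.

Timeline: | P0 0-11 | P1 11-23 | P4 23-26 | P7 26-31 | P3 31-37 | P5 37-44 | P2 44-52 | P6 52-64 |
Completion: P0=11  P1=23  P2=52  P3=37  P4=26  P5=44  P6=64  P7=31
Turnaround (C−A): P0=11  P1=21  P2=37  P3=20  P4=9  P5=23  P6=42  P7=8
Response(P4) = first start − arrival = 23 − 17 = 6

6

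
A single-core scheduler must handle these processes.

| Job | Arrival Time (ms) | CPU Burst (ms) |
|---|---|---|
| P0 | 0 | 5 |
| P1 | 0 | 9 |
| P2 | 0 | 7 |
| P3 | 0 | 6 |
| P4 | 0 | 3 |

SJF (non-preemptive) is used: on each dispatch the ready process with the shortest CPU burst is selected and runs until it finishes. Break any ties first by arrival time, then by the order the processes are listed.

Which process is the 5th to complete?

P1

Schedule: | P4 0-3 | P0 3-8 | P3 8-14 | P2 14-21 | P1 21-30 |
Completion: P0=8  P1=30  P2=21  P3=14  P4=3
Turnaround (C−A): P0=8  P1=30  P2=21  P3=14  P4=3
Finish order: P4 → P0 → P3 → P2 → P1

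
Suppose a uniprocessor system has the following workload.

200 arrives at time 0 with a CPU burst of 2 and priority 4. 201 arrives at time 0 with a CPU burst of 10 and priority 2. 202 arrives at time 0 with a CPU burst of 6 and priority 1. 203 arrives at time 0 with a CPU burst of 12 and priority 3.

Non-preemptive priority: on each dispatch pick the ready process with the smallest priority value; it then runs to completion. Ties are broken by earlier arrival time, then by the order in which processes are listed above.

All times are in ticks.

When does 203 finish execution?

28

Timeline: | 202 0-6 | 201 6-16 | 203 16-28 | 200 28-30 |
Completion: 200=30  201=16  202=6  203=28
Turnaround (C−A): 200=30  201=16  202=6  203=28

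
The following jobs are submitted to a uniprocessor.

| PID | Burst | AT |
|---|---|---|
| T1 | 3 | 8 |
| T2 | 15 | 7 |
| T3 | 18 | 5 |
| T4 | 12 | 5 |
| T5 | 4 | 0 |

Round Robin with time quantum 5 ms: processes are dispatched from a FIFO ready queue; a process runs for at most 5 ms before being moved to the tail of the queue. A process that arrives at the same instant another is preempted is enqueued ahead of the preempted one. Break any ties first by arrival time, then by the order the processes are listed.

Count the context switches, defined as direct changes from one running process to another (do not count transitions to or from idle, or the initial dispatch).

10

Schedule: | T5 0-4 | idle 4-5 | T3 5-10 | T4 10-15 | T2 15-20 | T1 20-23 | T3 23-28 | T4 28-33 | T2 33-38 | T3 38-43 | T4 43-45 | T2 45-50 | T3 50-53 |
Completion: T1=23  T2=50  T3=53  T4=45  T5=4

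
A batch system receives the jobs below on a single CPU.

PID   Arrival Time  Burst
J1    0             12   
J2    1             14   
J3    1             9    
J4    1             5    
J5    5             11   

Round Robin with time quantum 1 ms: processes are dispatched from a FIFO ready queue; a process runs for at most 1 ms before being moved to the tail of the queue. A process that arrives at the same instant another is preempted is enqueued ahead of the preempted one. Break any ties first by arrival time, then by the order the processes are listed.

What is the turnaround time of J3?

38

Timeline: | J1 0-1 | J2 1-2 | J3 2-3 | J4 3-4 | J1 4-5 | J2 5-6 | J3 6-7 | J4 7-8 | J5 8-9 | J1 9-10 | J2 10-11 | J3 11-12 | J4 12-13 | J5 13-14 | J1 14-15 | J2 15-16 | J3 16-17 | J4 17-18 | J5 18-19 | J1 19-20 | J2 20-21 | J3 21-22 | J4 22-23 | J5 23-24 | J1 24-25 | J2 25-26 | J3 26-27 | J5 27-28 | J1 28-29 | J2 29-30 | J3 30-31 | J5 31-32 | J1 32-33 | J2 33-34 | J3 34-35 | J5 35-36 | J1 36-37 | J2 37-38 | J3 38-39 | J5 39-40 | J1 40-41 | J2 41-42 | J5 42-43 | J1 43-44 | J2 44-45 | J5 45-46 | J1 46-47 | J2 47-48 | J5 48-49 | J2 49-51 |
Completion: J1=47  J2=51  J3=39  J4=23  J5=49
Turnaround (C−A): J1=47  J2=50  J3=38  J4=22  J5=44
Turnaround(J3) = completion − arrival = 39 − 1 = 38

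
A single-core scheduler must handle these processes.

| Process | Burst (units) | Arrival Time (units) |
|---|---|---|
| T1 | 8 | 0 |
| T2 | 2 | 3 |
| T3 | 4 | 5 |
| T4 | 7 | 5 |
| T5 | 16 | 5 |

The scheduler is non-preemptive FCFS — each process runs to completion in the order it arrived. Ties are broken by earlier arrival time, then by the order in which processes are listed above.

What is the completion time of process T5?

37

Timeline: | T1 0-8 | T2 8-10 | T3 10-14 | T4 14-21 | T5 21-37 |
Completion: T1=8  T2=10  T3=14  T4=21  T5=37
Turnaround (C−A): T1=8  T2=7  T3=9  T4=16  T5=32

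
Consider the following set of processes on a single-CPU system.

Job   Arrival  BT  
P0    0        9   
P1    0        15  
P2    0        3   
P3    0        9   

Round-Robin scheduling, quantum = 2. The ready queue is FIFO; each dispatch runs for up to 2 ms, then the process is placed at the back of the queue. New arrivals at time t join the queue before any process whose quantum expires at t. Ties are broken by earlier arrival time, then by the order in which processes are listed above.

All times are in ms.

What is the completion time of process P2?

13

Gantt: | P0 0-2 | P1 2-4 | P2 4-6 | P3 6-8 | P0 8-10 | P1 10-12 | P2 12-13 | P3 13-15 | P0 15-17 | P1 17-19 | P3 19-21 | P0 21-23 | P1 23-25 | P3 25-27 | P0 27-28 | P1 28-30 | P3 30-31 | P1 31-36 |
Completion: P0=28  P1=36  P2=13  P3=31
Turnaround (C−A): P0=28  P1=36  P2=13  P3=31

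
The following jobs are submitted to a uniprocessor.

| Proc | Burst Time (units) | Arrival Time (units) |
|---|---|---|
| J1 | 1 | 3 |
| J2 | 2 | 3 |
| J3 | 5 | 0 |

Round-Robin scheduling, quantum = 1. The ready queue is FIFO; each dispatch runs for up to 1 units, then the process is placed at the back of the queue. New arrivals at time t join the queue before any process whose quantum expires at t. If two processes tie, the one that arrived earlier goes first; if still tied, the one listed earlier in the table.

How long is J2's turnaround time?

Gantt: | J3 0-3 | J1 3-4 | J2 4-5 | J3 5-6 | J2 6-7 | J3 7-8 |
Completion: J1=4  J2=7  J3=8
Turnaround (C−A): J1=1  J2=4  J3=8
Turnaround(J2) = completion − arrival = 7 − 3 = 4

4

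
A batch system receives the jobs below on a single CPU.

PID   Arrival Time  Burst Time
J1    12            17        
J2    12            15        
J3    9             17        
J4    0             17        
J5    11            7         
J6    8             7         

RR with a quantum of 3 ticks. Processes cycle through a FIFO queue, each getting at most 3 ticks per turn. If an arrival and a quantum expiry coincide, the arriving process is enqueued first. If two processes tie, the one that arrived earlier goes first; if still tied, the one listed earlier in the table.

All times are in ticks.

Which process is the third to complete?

J5

Schedule: | J4 0-9 | J6 9-12 | J3 12-15 | J4 15-18 | J5 18-21 | J1 21-24 | J2 24-27 | J6 27-30 | J3 30-33 | J4 33-36 | J5 36-39 | J1 39-42 | J2 42-45 | J6 45-46 | J3 46-49 | J4 49-51 | J5 51-52 | J1 52-55 | J2 55-58 | J3 58-61 | J1 61-64 | J2 64-67 | J3 67-70 | J1 70-73 | J2 73-76 | J3 76-78 | J1 78-80 |
Completion: J1=80  J2=76  J3=78  J4=51  J5=52  J6=46
Turnaround (C−A): J1=68  J2=64  J3=69  J4=51  J5=41  J6=38
Finish order: J6 → J4 → J5 → J2 → J3 → J1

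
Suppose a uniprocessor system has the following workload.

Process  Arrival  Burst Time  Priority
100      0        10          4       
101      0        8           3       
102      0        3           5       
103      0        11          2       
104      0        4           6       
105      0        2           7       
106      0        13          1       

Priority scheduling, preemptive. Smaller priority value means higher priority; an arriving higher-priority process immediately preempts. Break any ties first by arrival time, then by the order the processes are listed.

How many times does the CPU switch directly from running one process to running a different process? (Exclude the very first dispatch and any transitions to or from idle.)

Timeline: | 106 0-13 | 103 13-24 | 101 24-32 | 100 32-42 | 102 42-45 | 104 45-49 | 105 49-51 |
Completion: 100=42  101=32  102=45  103=24  104=49  105=51  106=13

6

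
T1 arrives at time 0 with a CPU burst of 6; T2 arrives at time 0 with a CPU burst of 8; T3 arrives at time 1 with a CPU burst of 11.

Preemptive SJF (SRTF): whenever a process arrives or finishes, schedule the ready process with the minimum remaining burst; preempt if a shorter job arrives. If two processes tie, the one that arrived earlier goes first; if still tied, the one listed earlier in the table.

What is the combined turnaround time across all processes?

Schedule: | T1 0-6 | T2 6-14 | T3 14-25 |
Completion: T1=6  T2=14  T3=25
Turnaround = completion − arrival: T1=6, T2=14, T3=24
Total turnaround = 6 + 14 + 24 = 44

44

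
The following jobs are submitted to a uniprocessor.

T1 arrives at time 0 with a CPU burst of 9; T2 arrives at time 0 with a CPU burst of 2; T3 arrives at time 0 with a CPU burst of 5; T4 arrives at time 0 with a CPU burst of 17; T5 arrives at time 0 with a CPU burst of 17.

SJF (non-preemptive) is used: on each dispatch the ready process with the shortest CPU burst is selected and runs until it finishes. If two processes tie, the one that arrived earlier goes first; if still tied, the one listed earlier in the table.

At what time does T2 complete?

Timeline: | T2 0-2 | T3 2-7 | T1 7-16 | T4 16-33 | T5 33-50 |
Completion: T1=16  T2=2  T3=7  T4=33  T5=50
Turnaround (C−A): T1=16  T2=2  T3=7  T4=33  T5=50

2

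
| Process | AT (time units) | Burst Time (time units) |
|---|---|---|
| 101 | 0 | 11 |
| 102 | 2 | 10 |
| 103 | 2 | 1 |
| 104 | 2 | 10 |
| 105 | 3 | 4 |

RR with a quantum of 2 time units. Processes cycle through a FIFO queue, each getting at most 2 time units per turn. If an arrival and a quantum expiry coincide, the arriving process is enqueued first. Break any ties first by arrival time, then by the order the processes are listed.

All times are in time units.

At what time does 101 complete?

Timeline: | 101 0-2 | 102 2-4 | 103 4-5 | 104 5-7 | 101 7-9 | 105 9-11 | 102 11-13 | 104 13-15 | 101 15-17 | 105 17-19 | 102 19-21 | 104 21-23 | 101 23-25 | 102 25-27 | 104 27-29 | 101 29-31 | 102 31-33 | 104 33-35 | 101 35-36 |
Completion: 101=36  102=33  103=5  104=35  105=19

36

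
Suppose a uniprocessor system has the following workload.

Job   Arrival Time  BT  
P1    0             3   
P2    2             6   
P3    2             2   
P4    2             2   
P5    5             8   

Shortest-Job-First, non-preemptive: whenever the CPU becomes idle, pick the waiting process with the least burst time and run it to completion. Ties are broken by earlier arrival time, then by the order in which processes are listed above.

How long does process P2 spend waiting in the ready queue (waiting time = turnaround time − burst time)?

5

Gantt: | P1 0-3 | P3 3-5 | P4 5-7 | P2 7-13 | P5 13-21 |
Completion: P1=3  P2=13  P3=5  P4=7  P5=21
Turnaround (C−A): P1=3  P2=11  P3=3  P4=5  P5=16
Waiting(P2) = turnaround − burst = 11 − 6 = 5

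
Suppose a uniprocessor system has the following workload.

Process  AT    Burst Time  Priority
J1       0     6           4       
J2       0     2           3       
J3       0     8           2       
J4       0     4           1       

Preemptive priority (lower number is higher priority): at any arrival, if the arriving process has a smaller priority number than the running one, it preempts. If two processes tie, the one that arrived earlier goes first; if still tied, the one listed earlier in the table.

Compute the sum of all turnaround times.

Gantt: | J4 0-4 | J3 4-12 | J2 12-14 | J1 14-20 |
Completion: J1=20  J2=14  J3=12  J4=4
Turnaround = completion − arrival: J1=20, J2=14, J3=12, J4=4
Total turnaround = 20 + 14 + 12 + 4 = 50

50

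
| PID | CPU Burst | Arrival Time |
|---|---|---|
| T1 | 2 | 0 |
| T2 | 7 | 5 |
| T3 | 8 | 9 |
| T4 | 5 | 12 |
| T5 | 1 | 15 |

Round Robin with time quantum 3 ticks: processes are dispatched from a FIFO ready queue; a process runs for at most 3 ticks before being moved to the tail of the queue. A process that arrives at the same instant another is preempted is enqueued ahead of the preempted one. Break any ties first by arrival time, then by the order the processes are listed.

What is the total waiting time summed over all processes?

25

Gantt: | T1 0-2 | idle 2-5 | T2 5-11 | T3 11-14 | T2 14-15 | T4 15-18 | T3 18-21 | T5 21-22 | T4 22-24 | T3 24-26 |
Completion: T1=2  T2=15  T3=26  T4=24  T5=22
Turnaround (C−A): T1=2  T2=10  T3=17  T4=12  T5=7
Waiting = turnaround − burst: T1=0, T2=3, T3=9, T4=7, T5=6
Total waiting = 0 + 3 + 9 + 7 + 6 = 25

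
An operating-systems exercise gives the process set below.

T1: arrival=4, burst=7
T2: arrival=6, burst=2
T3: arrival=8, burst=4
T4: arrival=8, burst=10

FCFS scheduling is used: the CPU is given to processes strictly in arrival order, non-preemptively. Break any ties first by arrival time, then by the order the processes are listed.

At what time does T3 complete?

Timeline: | idle 0-4 | T1 4-11 | T2 11-13 | T3 13-17 | T4 17-27 |
Completion: T1=11  T2=13  T3=17  T4=27
Turnaround (C−A): T1=7  T2=7  T3=9  T4=19

17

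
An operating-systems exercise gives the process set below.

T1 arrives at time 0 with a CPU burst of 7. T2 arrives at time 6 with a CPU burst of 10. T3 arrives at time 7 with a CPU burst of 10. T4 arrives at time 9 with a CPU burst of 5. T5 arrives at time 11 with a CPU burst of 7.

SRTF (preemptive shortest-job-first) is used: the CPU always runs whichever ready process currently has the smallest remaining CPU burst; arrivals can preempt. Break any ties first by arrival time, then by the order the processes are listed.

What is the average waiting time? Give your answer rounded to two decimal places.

Gantt: | T1 0-7 | T2 7-9 | T4 9-14 | T5 14-21 | T2 21-29 | T3 29-39 |
Completion: T1=7  T2=29  T3=39  T4=14  T5=21
Waiting times: T1=0, T2=13, T3=22, T4=0, T5=3
Average waiting = (0+13+22+0+3) / 5 = 38/5 = 7.60

7.60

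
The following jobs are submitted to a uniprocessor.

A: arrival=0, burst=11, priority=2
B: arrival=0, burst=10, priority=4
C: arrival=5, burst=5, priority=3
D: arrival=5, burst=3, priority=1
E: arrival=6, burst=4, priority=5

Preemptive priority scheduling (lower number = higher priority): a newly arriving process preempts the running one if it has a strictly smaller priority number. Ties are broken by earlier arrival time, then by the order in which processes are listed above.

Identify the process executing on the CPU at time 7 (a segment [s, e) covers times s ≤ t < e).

D

Schedule: | A 0-5 | D 5-8 | A 8-14 | C 14-19 | B 19-29 | E 29-33 |
Completion: A=14  B=29  C=19  D=8  E=33
Turnaround (C−A): A=14  B=29  C=14  D=3  E=27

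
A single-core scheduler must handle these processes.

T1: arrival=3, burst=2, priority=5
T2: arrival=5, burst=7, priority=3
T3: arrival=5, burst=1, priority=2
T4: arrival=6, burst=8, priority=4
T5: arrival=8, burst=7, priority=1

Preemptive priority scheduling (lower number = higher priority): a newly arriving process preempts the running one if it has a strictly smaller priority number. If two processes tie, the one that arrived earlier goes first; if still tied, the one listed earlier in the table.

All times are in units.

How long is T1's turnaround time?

2

Gantt: | idle 0-3 | T1 3-5 | T3 5-6 | T2 6-8 | T5 8-15 | T2 15-20 | T4 20-28 |
Completion: T1=5  T2=20  T3=6  T4=28  T5=15
Turnaround(T1) = completion − arrival = 5 − 3 = 2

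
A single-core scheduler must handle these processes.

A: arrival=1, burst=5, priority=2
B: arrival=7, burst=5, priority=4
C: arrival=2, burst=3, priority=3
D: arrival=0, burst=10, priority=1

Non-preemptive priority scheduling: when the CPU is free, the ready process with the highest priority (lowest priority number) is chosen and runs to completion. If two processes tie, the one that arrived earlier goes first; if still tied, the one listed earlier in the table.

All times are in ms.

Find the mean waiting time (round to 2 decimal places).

Gantt: | D 0-10 | A 10-15 | C 15-18 | B 18-23 |
Completion: A=15  B=23  C=18  D=10
Turnaround (C−A): A=14  B=16  C=16  D=10
Waiting times: A=9, B=11, C=13, D=0
Average waiting = (9+11+13+0) / 4 = 33/4 = 8.25

8.25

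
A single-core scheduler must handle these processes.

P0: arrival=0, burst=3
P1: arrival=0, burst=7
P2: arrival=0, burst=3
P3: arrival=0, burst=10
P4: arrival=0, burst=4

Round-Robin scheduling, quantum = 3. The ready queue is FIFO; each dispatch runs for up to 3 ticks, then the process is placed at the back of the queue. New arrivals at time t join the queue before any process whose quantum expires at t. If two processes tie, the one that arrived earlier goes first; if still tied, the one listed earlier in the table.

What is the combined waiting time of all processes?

57

Gantt: | P0 0-3 | P1 3-6 | P2 6-9 | P3 9-12 | P4 12-15 | P1 15-18 | P3 18-21 | P4 21-22 | P1 22-23 | P3 23-27 |
Completion: P0=3  P1=23  P2=9  P3=27  P4=22
Waiting = turnaround − burst: P0=0, P1=16, P2=6, P3=17, P4=18
Total waiting = 0 + 16 + 6 + 17 + 18 = 57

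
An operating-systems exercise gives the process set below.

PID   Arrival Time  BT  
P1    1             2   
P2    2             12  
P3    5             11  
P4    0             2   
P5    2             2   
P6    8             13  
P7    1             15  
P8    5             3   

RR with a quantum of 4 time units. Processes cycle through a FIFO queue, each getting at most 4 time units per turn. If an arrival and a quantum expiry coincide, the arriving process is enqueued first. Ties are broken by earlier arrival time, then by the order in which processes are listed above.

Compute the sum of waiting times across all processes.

Timeline: | P4 0-2 | P1 2-4 | P7 4-8 | P2 8-12 | P5 12-14 | P3 14-18 | P8 18-21 | P6 21-25 | P7 25-29 | P2 29-33 | P3 33-37 | P6 37-41 | P7 41-45 | P2 45-49 | P3 49-52 | P6 52-56 | P7 56-59 | P6 59-60 |
Completion: P1=4  P2=49  P3=52  P4=2  P5=14  P6=60  P7=59  P8=21
Turnaround (C−A): P1=3  P2=47  P3=47  P4=2  P5=12  P6=52  P7=58  P8=16
Waiting = turnaround − burst: P1=1, P2=35, P3=36, P4=0, P5=10, P6=39, P7=43, P8=13
Total waiting = 1 + 35 + 36 + 0 + 10 + 39 + 43 + 13 = 177

177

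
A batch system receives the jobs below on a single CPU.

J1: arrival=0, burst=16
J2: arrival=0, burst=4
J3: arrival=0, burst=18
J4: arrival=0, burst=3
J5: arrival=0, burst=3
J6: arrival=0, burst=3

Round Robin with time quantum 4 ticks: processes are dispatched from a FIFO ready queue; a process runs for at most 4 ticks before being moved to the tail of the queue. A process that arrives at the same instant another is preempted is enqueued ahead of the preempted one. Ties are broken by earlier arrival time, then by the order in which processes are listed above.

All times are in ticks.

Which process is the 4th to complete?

J6

Timeline: | J1 0-4 | J2 4-8 | J3 8-12 | J4 12-15 | J5 15-18 | J6 18-21 | J1 21-25 | J3 25-29 | J1 29-33 | J3 33-37 | J1 37-41 | J3 41-47 |
Completion: J1=41  J2=8  J3=47  J4=15  J5=18  J6=21
Finish order: J2 → J4 → J5 → J6 → J1 → J3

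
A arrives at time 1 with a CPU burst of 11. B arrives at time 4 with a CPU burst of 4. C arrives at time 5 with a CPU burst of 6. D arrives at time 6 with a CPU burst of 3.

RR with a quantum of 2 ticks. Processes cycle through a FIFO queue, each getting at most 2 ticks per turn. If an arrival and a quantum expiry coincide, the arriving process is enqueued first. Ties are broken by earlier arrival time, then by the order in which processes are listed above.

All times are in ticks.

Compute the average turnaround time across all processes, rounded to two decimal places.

Timeline: | idle 0-1 | A 1-5 | B 5-7 | C 7-9 | A 9-11 | D 11-13 | B 13-15 | C 15-17 | A 17-19 | D 19-20 | C 20-22 | A 22-25 |
Completion: A=25  B=15  C=22  D=20
Turnaround (C−A): A=24  B=11  C=17  D=14
Turnaround times: A=24, B=11, C=17, D=14
Average turnaround = (24+11+17+14) / 4 = 66/4 = 16.50

16.50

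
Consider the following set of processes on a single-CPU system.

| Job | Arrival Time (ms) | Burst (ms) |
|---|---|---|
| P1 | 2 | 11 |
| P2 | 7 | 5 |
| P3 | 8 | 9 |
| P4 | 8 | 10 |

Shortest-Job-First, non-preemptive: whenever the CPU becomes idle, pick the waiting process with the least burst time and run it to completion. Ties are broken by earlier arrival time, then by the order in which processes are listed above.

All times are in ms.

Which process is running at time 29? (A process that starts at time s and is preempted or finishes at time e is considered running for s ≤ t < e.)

P4

Gantt: | idle 0-2 | P1 2-13 | P2 13-18 | P3 18-27 | P4 27-37 |
Completion: P1=13  P2=18  P3=27  P4=37
Turnaround (C−A): P1=11  P2=11  P3=19  P4=29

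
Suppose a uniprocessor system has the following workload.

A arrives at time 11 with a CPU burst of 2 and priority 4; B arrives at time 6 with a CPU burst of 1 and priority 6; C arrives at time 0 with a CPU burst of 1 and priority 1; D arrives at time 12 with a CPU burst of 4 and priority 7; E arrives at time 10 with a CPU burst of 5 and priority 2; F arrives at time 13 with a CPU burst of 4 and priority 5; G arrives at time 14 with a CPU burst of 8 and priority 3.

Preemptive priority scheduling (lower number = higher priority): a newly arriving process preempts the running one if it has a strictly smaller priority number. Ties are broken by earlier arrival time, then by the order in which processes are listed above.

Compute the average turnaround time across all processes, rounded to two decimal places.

Schedule: | C 0-1 | idle 1-6 | B 6-7 | idle 7-10 | E 10-15 | G 15-23 | A 23-25 | F 25-29 | D 29-33 |
Completion: A=25  B=7  C=1  D=33  E=15  F=29  G=23
Turnaround times: A=14, B=1, C=1, D=21, E=5, F=16, G=9
Average turnaround = (14+1+1+21+5+16+9) / 7 = 67/7 = 9.57

9.57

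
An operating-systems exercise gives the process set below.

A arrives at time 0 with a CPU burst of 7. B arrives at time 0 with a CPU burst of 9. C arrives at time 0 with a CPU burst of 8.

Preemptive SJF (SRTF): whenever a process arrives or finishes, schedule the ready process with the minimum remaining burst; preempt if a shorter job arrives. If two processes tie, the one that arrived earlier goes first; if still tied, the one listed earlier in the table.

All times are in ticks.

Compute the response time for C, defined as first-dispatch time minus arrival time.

Timeline: | A 0-7 | C 7-15 | B 15-24 |
Completion: A=7  B=24  C=15
Turnaround (C−A): A=7  B=24  C=15
Response(C) = first start − arrival = 7 − 0 = 7

7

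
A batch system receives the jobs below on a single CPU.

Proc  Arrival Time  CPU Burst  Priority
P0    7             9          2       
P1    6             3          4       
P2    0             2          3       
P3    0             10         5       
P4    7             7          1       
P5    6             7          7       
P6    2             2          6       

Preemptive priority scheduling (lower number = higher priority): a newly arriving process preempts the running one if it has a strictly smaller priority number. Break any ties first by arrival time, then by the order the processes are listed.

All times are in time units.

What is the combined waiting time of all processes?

100

Timeline: | P2 0-2 | P3 2-6 | P1 6-7 | P4 7-14 | P0 14-23 | P1 23-25 | P3 25-31 | P6 31-33 | P5 33-40 |
Completion: P0=23  P1=25  P2=2  P3=31  P4=14  P5=40  P6=33
Turnaround (C−A): P0=16  P1=19  P2=2  P3=31  P4=7  P5=34  P6=31
Waiting = turnaround − burst: P0=7, P1=16, P2=0, P3=21, P4=0, P5=27, P6=29
Total waiting = 7 + 16 + 0 + 21 + 0 + 27 + 29 = 100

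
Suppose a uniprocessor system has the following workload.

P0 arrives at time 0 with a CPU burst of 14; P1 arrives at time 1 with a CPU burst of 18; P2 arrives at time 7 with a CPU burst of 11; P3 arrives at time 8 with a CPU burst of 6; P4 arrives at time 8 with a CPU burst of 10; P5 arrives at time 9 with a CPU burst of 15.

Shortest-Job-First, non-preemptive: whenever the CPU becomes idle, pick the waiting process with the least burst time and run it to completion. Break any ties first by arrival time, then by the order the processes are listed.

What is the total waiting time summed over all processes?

128

Schedule: | P0 0-14 | P3 14-20 | P4 20-30 | P2 30-41 | P5 41-56 | P1 56-74 |
Completion: P0=14  P1=74  P2=41  P3=20  P4=30  P5=56
Waiting = turnaround − burst: P0=0, P1=55, P2=23, P3=6, P4=12, P5=32
Total waiting = 0 + 55 + 23 + 6 + 12 + 32 = 128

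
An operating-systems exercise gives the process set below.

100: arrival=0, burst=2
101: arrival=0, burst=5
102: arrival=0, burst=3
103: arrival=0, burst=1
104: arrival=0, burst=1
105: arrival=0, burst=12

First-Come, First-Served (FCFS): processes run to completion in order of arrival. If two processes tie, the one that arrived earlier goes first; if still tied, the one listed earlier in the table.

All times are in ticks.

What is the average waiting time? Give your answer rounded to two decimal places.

7.00

Gantt: | 100 0-2 | 101 2-7 | 102 7-10 | 103 10-11 | 104 11-12 | 105 12-24 |
Completion: 100=2  101=7  102=10  103=11  104=12  105=24
Turnaround (C−A): 100=2  101=7  102=10  103=11  104=12  105=24
Waiting times: 100=0, 101=2, 102=7, 103=10, 104=11, 105=12
Average waiting = (0+2+7+10+11+12) / 6 = 42/6 = 7.00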